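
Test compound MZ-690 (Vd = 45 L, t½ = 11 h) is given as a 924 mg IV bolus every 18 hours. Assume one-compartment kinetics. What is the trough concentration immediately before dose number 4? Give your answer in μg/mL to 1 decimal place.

f = (1/2)^(τ/t½) = (1/2)^(18/11) ≈ 0.3217.
C₀ = D/Vd = 924/45 ≈ 20.533 μg/mL.
Before the 4th dose, 3 doses have been given. Superposition: Cmin = C₀·(f + f² + … + f^3).
≈ 20.533 × (0.3217 + 0.1035 + 0.0333) ≈ 20.533 × 0.4585 ≈ 9.414 μg/mL.

9.4 μg/mL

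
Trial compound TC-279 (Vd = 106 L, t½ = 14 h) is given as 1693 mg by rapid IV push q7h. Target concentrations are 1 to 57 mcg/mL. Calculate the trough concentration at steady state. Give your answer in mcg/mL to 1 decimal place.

k = ln2/t½ = ln2/14 ≈ 0.049511 h⁻¹; fraction remaining f = e^(−kτ) = e^(−0.049511×7) ≈ 0.7071.
At steady state, accumulation factor R = 1/(1 − e^(−kτ)) ≈ 3.4141.
Single-dose peak C₀ = D/Vd = 1693/106 ≈ 15.972 mcg/mL.
Steady-state peak Cmax,ss = C₀·R ≈ 15.972 × 3.4141 ≈ 54.530 mcg/mL.
Steady-state trough Cmin,ss = Cmax,ss·f ≈ 54.530 × 0.7071 ≈ 38.558 mcg/mL.
Trough 38.6 mcg/mL vs MEC 1 mcg/mL: adequate.

38.6 mcg/mL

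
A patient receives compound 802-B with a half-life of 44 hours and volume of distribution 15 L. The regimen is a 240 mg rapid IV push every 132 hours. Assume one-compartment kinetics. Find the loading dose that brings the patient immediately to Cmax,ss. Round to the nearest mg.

274 mg

f = (1/2)^(132/44) ≈ 0.125000; accumulation ratio R = 1/(1−f) ≈ 1.14286.
Loading dose to hit Cmax,ss on first dose: D_load = D_maint·R ≈ 240 × 1.14286 ≈ 274.29 mg.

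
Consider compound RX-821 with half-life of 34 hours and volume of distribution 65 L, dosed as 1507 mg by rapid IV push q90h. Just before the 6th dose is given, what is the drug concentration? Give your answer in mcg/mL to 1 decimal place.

f = (1/2)^(τ/t½) = (1/2)^(90/34) ≈ 0.1596.
C₀ = D/Vd = 1507/65 ≈ 23.185 mcg/mL.
Before the 6th dose, 5 doses have been given. Superposition: Cmin = C₀·(f + f² + … + f^5).
≈ 23.185 × (0.1596 + 0.0255 + 0.0041 + 0.0006 + 0.0001) ≈ 23.185 × 0.1899 ≈ 4.403 mcg/mL.

4.4 mcg/mL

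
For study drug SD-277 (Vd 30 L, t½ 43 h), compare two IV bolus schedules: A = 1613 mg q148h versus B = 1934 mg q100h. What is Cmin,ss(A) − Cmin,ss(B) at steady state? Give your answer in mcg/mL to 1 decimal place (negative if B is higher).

-10.6 mcg/mL

Regimen A: f = (1/2)^(148/43) ≈ 0.0920; Cmin,ss = (1613/30)·f/(1−f) ≈ 5.448 mcg/mL.
Regimen B: f = (1/2)^(100/43) ≈ 0.1995; Cmin,ss = (1934/30)·f/(1−f) ≈ 16.066 mcg/mL.
Difference ≈ 5.448 − 16.066 ≈ -10.618 mcg/mL.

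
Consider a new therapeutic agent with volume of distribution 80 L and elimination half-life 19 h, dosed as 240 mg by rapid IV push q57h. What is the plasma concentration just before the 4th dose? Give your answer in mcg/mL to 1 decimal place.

f = (1/2)^(τ/t½) = (1/2)^(57/19) ≈ 0.1250.
C₀ = D/Vd = 240/80 ≈ 3.000 mcg/mL.
Before the 4th dose, 3 doses have been given. Superposition: Cmin = C₀·(f + f² + … + f^3).
≈ 3.000 × (0.1250 + 0.0156 + 0.0020) ≈ 3.000 × 0.1426 ≈ 0.428 mcg/mL.

0.4 mcg/mL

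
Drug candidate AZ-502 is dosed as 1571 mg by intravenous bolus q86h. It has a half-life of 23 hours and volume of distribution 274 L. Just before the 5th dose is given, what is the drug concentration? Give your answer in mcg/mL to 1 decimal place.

0.5 mcg/mL

f = (1/2)^(τ/t½) = (1/2)^(86/23) ≈ 0.0749.
C₀ = D/Vd = 1571/274 ≈ 5.734 mcg/mL.
Before the 5th dose, 4 doses have been given. Superposition: Cmin = C₀·(f + f² + … + f^4).
≈ 5.734 × (0.0749 + 0.0056 + 0.0004 + 0.0000) ≈ 5.734 × 0.0809 ≈ 0.464 mcg/mL.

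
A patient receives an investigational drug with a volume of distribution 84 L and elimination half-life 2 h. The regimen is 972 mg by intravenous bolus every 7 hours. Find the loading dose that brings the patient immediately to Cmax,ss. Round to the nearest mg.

1066 mg

f = (1/2)^(7/2) ≈ 0.088388; accumulation ratio R = 1/(1−f) ≈ 1.09696.
Loading dose to hit Cmax,ss on first dose: D_load = D_maint·R ≈ 972 × 1.09696 ≈ 1066.25 mg.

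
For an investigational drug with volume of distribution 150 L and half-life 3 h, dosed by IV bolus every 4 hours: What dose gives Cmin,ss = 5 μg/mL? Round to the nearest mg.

τ/t½ = 4/3 ≈ 1.3333, so f = (1/2)^(4/3) ≈ 0.396850.
Cmin,ss = (D/Vd)·f/(1−f), so D = Cmin,ss·Vd·(1−f)/f.
D = 5 × 150 × (1−f)/f ≈ 5 × 150 × 1.51984 ≈ 1139.88 mg.

1140 mg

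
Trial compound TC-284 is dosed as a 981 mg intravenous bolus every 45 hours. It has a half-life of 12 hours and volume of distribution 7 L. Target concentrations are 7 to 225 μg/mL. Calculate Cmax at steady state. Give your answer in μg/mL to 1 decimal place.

151.4 μg/mL

Over one 45-h interval, 45/12 ≈ 3.75 half-lives elapse, leaving f ≈ 0.0743 of each dose.
At steady state, accumulation factor R = 1/(1 − e^(−kτ)) ≈ 1.0803.
Single-dose peak C₀ = D/Vd = 981/7 ≈ 140.143 μg/mL.
Cmax,ss = C₀/(1 − f) ≈ 140.143/0.9257 ≈ 151.391 μg/mL.
Peak 151.4 μg/mL vs MTC 225 μg/mL: below toxic threshold.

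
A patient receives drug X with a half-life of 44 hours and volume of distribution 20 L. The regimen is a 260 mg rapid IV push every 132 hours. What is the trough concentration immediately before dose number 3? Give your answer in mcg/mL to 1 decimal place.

f = (1/2)^(τ/t½) = (1/2)^(132/44) ≈ 0.1250.
C₀ = D/Vd = 260/20 ≈ 13.000 mcg/mL.
Before the 3rd dose, 2 doses have been given. Superposition: Cmin = C₀·(f + f²).
≈ 13.000 × (0.1250 + 0.0156) ≈ 13.000 × 0.1406 ≈ 1.828 mcg/mL.

1.8 mcg/mL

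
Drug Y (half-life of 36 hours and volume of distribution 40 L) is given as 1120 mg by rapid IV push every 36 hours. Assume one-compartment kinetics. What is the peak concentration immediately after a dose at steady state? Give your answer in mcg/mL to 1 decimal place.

τ = 36 h = 1 half-life, so f = (1/2)^1 = 0.5.
Accumulation ratio R = 1/(1 − f) = 1/0.5 = 2/1.
Single-dose peak C₀ = D/Vd = 1120/40 = 28 mcg/mL.
Steady-state peak Cmax,ss = C₀·R = 28 × 2/1 ≈ 56.000 mcg/mL.

56.0 mcg/mL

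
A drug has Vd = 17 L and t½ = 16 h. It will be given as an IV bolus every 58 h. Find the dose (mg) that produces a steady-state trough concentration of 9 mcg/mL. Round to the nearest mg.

τ/t½ = 58/16 ≈ 3.625, so f = (1/2)^(58/16) ≈ 0.081052.
Cmin,ss = (D/Vd)·f/(1−f), so D = Cmin,ss·Vd·(1−f)/f.
D = 9 × 17 × (1−f)/f ≈ 9 × 17 × 11.33776 ≈ 1734.68 mg.

1735 mg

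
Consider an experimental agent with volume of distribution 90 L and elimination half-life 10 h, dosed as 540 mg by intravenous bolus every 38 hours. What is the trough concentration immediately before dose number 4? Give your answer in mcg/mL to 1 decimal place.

f = (1/2)^(τ/t½) = (1/2)^(38/10) ≈ 0.0718.
C₀ = D/Vd = 540/90 ≈ 6.000 mcg/mL.
Before the 4th dose, 3 doses have been given. Superposition: Cmin = C₀·(f + f² + … + f^3).
≈ 6.000 × (0.0718 + 0.0052 + 0.0004) ≈ 6.000 × 0.0774 ≈ 0.464 mcg/mL.

0.5 mcg/mL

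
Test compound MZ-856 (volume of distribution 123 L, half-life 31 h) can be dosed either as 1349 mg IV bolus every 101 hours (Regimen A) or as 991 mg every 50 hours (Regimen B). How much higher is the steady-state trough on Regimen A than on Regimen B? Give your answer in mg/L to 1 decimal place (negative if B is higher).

Regimen A: f = (1/2)^(101/31) ≈ 0.1045; Cmin,ss = (1349/123)·f/(1−f) ≈ 1.280 mg/L.
Regimen B: f = (1/2)^(50/31) ≈ 0.3269; Cmin,ss = (991/123)·f/(1−f) ≈ 3.913 mg/L.
Difference ≈ 1.280 − 3.913 ≈ -2.633 mg/L.

-2.6 mg/L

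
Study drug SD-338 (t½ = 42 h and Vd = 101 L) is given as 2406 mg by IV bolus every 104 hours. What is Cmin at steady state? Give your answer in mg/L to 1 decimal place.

k = ln2/t½ = ln2/42 ≈ 0.016504 h⁻¹; fraction remaining f = e^(−kτ) = e^(−0.016504×104) ≈ 0.1797.
At steady state, accumulation factor R = 1/(1 − e^(−kτ)) ≈ 1.2191.
Single-dose peak C₀ = D/Vd = 2406/101 ≈ 23.822 mg/L.
Steady-state peak Cmax,ss = C₀·R ≈ 23.822 × 1.2191 ≈ 29.041 mg/L.
One interval later, Cmin,ss = Cmax,ss·e^(−kτ) ≈ 29.041 × 0.1797 ≈ 5.219 mg/L.

5.2 mg/L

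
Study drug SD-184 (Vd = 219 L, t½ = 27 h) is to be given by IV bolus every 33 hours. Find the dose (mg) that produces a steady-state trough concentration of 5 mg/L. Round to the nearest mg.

τ/t½ = 33/27 ≈ 1.2222, so f = (1/2)^(33/27) ≈ 0.428622.
Cmin,ss = (D/Vd)·f/(1−f), so D = Cmin,ss·Vd·(1−f)/f.
D = 5 × 219 × (1−f)/f ≈ 5 × 219 × 1.33306 ≈ 1459.70 mg.

1460 mg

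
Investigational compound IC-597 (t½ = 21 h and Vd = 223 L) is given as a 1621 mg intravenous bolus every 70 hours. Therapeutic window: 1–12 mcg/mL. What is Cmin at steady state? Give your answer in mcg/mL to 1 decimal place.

Over one 70-h interval, 70/21 ≈ 3.3333 half-lives elapse, leaving f ≈ 0.0992 of each dose.
Each bolus raises the concentration by D/Vd = 1621/223 ≈ 7.269 mcg/mL.
Steady-state trough Cmin,ss = C₀·f/(1−f) ≈ 7.269 × 0.0992/0.9008 ≈ 0.800 mcg/mL.
Trough 0.8 mcg/mL vs MEC 1 mcg/mL: subtherapeutic.

0.8 mcg/mL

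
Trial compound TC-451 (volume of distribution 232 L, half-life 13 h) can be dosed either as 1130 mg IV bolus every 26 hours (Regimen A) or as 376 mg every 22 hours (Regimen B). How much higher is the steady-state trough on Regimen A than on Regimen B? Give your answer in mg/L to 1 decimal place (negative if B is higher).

0.9 mg/L

Regimen A: f = (1/2)^(26/13) ≈ 0.2500; Cmin,ss = (1130/232)·f/(1−f) ≈ 1.624 mg/L.
Regimen B: f = (1/2)^(22/13) ≈ 0.3094; Cmin,ss = (376/232)·f/(1−f) ≈ 0.726 mg/L.
Difference ≈ 1.624 − 0.726 ≈ 0.898 mg/L.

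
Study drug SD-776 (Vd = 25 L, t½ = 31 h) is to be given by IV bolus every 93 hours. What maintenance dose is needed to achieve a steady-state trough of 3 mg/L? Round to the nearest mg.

525 mg

τ/t½ = 93/31 ≈ 3, so f = (1/2)^(93/31) ≈ 0.125000.
Cmin,ss = (D/Vd)·f/(1−f), so D = Cmin,ss·Vd·(1−f)/f.
D = 3 × 25 × (1−f)/f ≈ 3 × 25 × 7.00000 ≈ 525.00 mg.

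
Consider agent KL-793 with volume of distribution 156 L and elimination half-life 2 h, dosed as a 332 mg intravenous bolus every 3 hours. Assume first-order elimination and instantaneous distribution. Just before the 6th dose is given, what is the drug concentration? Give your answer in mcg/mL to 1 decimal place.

f = (1/2)^(τ/t½) = (1/2)^(3/2) ≈ 0.3536.
C₀ = D/Vd = 332/156 ≈ 2.128 mcg/mL.
Before the 6th dose, 5 doses have been given. Superposition: Cmin = C₀·(f + f² + … + f^5).
≈ 2.128 × (0.3536 + 0.1250 + 0.0442 + 0.0156 + 0.0055) ≈ 2.128 × 0.5439 ≈ 1.157 mcg/mL.

1.2 mcg/mL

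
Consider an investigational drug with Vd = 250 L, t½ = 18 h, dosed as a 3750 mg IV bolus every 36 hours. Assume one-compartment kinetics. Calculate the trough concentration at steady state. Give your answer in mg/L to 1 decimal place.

5.0 mg/L

The dosing interval is 2 half-lives, so f = 2^(−2) = 0.25.
Accumulation ratio R = 1/(1 − f) = 1/0.75 = 4/3.
Single-dose peak C₀ = D/Vd = 3750/250 = 15 mg/L.
Steady-state peak Cmax,ss = C₀·R = 15 × 4/3 ≈ 20.000 mg/L.
Steady-state trough Cmin,ss = Cmax,ss·f ≈ 20.000 × 0.25 ≈ 5.000 mg/L.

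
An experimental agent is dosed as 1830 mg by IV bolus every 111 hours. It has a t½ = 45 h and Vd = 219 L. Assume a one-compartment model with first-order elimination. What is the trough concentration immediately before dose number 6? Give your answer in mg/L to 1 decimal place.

1.8 mg/L

f = (1/2)^(τ/t½) = (1/2)^(111/45) ≈ 0.1809.
C₀ = D/Vd = 1830/219 ≈ 8.356 mg/L.
Before the 6th dose, 5 doses have been given. Superposition: Cmin = C₀·(f + f² + … + f^5).
≈ 8.356 × (0.1809 + 0.0327 + 0.0059 + 0.0011 + 0.0002) ≈ 8.356 × 0.2208 ≈ 1.845 mg/L.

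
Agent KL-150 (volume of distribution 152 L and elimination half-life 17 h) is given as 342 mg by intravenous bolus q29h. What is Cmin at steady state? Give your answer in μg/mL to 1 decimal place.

1.0 μg/mL

k = ln2/t½ = ln2/17 ≈ 0.040773 h⁻¹; fraction remaining f = e^(−kτ) = e^(−0.040773×29) ≈ 0.3065.
Accumulation ratio R = 1/(1 − f) ≈ 1/0.6935 ≈ 1.4420.
Single-dose peak C₀ = D/Vd = 342/152 ≈ 2.250 μg/mL.
Steady-state peak Cmax,ss = C₀·R ≈ 2.250 × 1.4420 ≈ 3.244 μg/mL.
One interval later, Cmin,ss = Cmax,ss·e^(−kτ) ≈ 3.244 × 0.3065 ≈ 0.994 μg/mL.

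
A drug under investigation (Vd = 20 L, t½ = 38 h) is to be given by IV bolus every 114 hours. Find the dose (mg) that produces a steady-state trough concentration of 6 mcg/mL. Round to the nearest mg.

840 mg

τ/t½ = 114/38 ≈ 3, so f = (1/2)^(114/38) ≈ 0.125000.
Cmin,ss = (D/Vd)·f/(1−f), so D = Cmin,ss·Vd·(1−f)/f.
D = 6 × 20 × (1−f)/f ≈ 6 × 20 × 7.00000 ≈ 840.00 mg.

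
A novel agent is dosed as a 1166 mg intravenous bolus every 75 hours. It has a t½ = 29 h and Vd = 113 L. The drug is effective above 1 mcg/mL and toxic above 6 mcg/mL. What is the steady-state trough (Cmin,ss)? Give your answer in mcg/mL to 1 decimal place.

k = ln2/t½ = ln2/29 ≈ 0.023902 h⁻¹; fraction remaining f = e^(−kτ) = e^(−0.023902×75) ≈ 0.1665.
Each bolus raises the concentration by D/Vd = 1166/113 ≈ 10.319 mcg/mL.
Steady-state trough Cmin,ss = C₀·f/(1−f) ≈ 10.319 × 0.1665/0.8335 ≈ 2.061 mcg/mL.
Trough 2.1 mcg/mL vs MEC 1 mcg/mL: adequate.

2.1 mcg/mL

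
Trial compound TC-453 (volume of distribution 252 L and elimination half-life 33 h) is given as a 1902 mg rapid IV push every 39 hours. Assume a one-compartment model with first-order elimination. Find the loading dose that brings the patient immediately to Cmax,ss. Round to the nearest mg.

f = (1/2)^(39/33) ≈ 0.440796; accumulation ratio R = 1/(1−f) ≈ 1.78826.
Loading dose to hit Cmax,ss on first dose: D_load = D_maint·R ≈ 1902 × 1.78826 ≈ 3401.27 mg.

3401 mg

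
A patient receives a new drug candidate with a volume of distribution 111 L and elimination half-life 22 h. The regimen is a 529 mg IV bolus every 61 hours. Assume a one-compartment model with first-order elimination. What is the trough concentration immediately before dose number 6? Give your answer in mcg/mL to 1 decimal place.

0.8 mcg/mL

f = (1/2)^(τ/t½) = (1/2)^(61/22) ≈ 0.1463.
C₀ = D/Vd = 529/111 ≈ 4.766 mcg/mL.
Before the 6th dose, 5 doses have been given. Superposition: Cmin = C₀·(f + f² + … + f^5).
≈ 4.766 × (0.1463 + 0.0214 + 0.0031 + 0.0005 + 0.0001) ≈ 4.766 × 0.1714 ≈ 0.817 mcg/mL.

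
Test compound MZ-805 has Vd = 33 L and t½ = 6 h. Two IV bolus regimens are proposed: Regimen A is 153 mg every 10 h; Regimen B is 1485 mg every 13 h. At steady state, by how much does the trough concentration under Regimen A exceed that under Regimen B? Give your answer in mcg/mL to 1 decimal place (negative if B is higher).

-10.8 mcg/mL

Regimen A: f = (1/2)^(10/6) ≈ 0.3150; Cmin,ss = (153/33)·f/(1−f) ≈ 2.132 mcg/mL.
Regimen B: f = (1/2)^(13/6) ≈ 0.2227; Cmin,ss = (1485/33)·f/(1−f) ≈ 12.893 mcg/mL.
Difference ≈ 2.132 − 12.893 ≈ -10.761 mcg/mL.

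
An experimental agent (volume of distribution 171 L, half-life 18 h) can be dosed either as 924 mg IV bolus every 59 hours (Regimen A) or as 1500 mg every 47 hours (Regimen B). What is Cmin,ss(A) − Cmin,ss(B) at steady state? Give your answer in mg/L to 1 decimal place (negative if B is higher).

Regimen A: f = (1/2)^(59/18) ≈ 0.1031; Cmin,ss = (924/171)·f/(1−f) ≈ 0.621 mg/L.
Regimen B: f = (1/2)^(47/18) ≈ 0.1637; Cmin,ss = (1500/171)·f/(1−f) ≈ 1.717 mg/L.
Difference ≈ 0.621 − 1.717 ≈ -1.096 mg/L.

-1.1 mg/L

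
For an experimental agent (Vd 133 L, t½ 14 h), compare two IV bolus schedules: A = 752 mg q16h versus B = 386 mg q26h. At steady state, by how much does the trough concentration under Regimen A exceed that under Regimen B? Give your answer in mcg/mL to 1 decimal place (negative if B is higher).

3.6 mcg/mL

Regimen A: f = (1/2)^(16/14) ≈ 0.4529; Cmin,ss = (752/133)·f/(1−f) ≈ 4.681 mcg/mL.
Regimen B: f = (1/2)^(26/14) ≈ 0.2760; Cmin,ss = (386/133)·f/(1−f) ≈ 1.106 mcg/mL.
Difference ≈ 4.681 − 1.106 ≈ 3.575 mcg/mL.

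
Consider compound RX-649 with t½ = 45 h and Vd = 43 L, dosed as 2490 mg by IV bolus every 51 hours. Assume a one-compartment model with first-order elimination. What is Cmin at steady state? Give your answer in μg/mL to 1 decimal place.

k = ln2/t½ = ln2/45 ≈ 0.015403 h⁻¹; fraction remaining f = e^(−kτ) = e^(−0.015403×51) ≈ 0.4559.
At steady state, accumulation factor R = 1/(1 − e^(−kτ)) ≈ 1.8379.
Single-dose peak C₀ = D/Vd = 2490/43 ≈ 57.907 μg/mL.
Steady-state peak Cmax,ss = C₀·R ≈ 57.907 × 1.8379 ≈ 106.427 μg/mL.
Steady-state trough Cmin,ss = Cmax,ss·f ≈ 106.427 × 0.4559 ≈ 48.520 μg/mL.

48.5 μg/mL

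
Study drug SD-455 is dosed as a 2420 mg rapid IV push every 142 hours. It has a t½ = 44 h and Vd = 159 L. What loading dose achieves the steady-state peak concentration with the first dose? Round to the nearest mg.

f = (1/2)^(142/44) ≈ 0.106781; accumulation ratio R = 1/(1−f) ≈ 1.11955.
Loading dose to hit Cmax,ss on first dose: D_load = D_maint·R ≈ 2420 × 1.11955 ≈ 2709.31 mg.

2709 mg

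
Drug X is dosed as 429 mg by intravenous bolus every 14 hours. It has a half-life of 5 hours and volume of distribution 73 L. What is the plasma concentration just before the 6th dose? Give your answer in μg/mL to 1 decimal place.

1.0 μg/mL

f = (1/2)^(τ/t½) = (1/2)^(14/5) ≈ 0.1436.
C₀ = D/Vd = 429/73 ≈ 5.877 μg/mL.
Before the 6th dose, 5 doses have been given. Superposition: Cmin = C₀·(f + f² + … + f^5).
≈ 5.877 × (0.1436 + 0.0206 + 0.0030 + 0.0004 + 0.0001) ≈ 5.877 × 0.1677 ≈ 0.986 μg/mL.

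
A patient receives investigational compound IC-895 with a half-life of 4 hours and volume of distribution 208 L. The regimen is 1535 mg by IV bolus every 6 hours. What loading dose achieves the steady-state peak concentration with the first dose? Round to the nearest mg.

f = (1/2)^(6/4) ≈ 0.353553; accumulation ratio R = 1/(1−f) ≈ 1.54692.
Loading dose to hit Cmax,ss on first dose: D_load = D_maint·R ≈ 1535 × 1.54692 ≈ 2374.52 mg.

2375 mg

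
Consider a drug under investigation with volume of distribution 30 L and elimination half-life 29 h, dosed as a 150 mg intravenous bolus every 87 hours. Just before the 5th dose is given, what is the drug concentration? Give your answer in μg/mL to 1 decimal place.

0.7 μg/mL

f = (1/2)^(τ/t½) = (1/2)^(87/29) ≈ 0.1250.
C₀ = D/Vd = 150/30 ≈ 5.000 μg/mL.
Before the 5th dose, 4 doses have been given. Superposition: Cmin = C₀·(f + f² + … + f^4).
≈ 5.000 × (0.1250 + 0.0156 + 0.0020 + 0.0002) ≈ 5.000 × 0.1428 ≈ 0.714 μg/mL.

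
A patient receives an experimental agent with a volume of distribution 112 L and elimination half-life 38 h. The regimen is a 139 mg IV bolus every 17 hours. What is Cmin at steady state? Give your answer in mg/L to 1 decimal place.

k = ln2/t½ = ln2/38 ≈ 0.018241 h⁻¹; fraction remaining f = e^(−kτ) = e^(−0.018241×17) ≈ 0.7334.
At steady state, accumulation factor R = 1/(1 − e^(−kτ)) ≈ 3.7509.
Single-dose peak C₀ = D/Vd = 139/112 ≈ 1.241 mg/L.
Cmax,ss = C₀/(1 − f) ≈ 1.241/0.2666 ≈ 4.655 mg/L.
One interval later, Cmin,ss = Cmax,ss·e^(−kτ) ≈ 4.655 × 0.7334 ≈ 3.414 mg/L.

3.4 mg/L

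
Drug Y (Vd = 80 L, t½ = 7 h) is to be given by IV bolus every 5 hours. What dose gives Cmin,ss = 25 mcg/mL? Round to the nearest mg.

τ/t½ = 5/7 ≈ 0.71429, so f = (1/2)^(5/7) ≈ 0.609507.
Cmin,ss = (D/Vd)·f/(1−f), so D = Cmin,ss·Vd·(1−f)/f.
D = 25 × 80 × (1−f)/f ≈ 25 × 80 × 0.64067 ≈ 1281.34 mg.

1281 mg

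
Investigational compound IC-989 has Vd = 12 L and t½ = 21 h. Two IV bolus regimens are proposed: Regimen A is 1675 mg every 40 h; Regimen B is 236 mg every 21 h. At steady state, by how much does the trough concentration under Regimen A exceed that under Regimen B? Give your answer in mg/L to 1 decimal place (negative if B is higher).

31.2 mg/L

Regimen A: f = (1/2)^(40/21) ≈ 0.2671; Cmin,ss = (1675/12)·f/(1−f) ≈ 50.870 mg/L.
Regimen B: f = (1/2)^(21/21) ≈ 0.5000; Cmin,ss = (236/12)·f/(1−f) ≈ 19.667 mg/L.
Difference ≈ 50.870 − 19.667 ≈ 31.203 mg/L.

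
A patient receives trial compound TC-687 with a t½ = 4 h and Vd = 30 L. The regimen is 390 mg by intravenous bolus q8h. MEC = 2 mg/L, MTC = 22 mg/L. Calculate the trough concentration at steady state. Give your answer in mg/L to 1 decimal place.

τ = 8 h = 2 half-lives, so f = (1/2)^2 = 0.25.
Accumulation ratio R = 1/(1 − f) = 1/0.75 = 4/3.
Single-dose peak C₀ = D/Vd = 390/30 = 13 mg/L.
Steady-state peak Cmax,ss = C₀·R = 13 × 4/3 ≈ 17.333 mg/L.
Steady-state trough Cmin,ss = Cmax,ss·f ≈ 17.333 × 0.25 ≈ 4.333 mg/L.
Trough 4.3 mg/L vs MEC 2 mg/L: adequate.

4.3 mg/L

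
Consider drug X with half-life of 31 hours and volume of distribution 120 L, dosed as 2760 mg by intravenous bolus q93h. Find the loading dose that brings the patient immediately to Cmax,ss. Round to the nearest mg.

f = (1/2)^(93/31) ≈ 0.125000; accumulation ratio R = 1/(1−f) ≈ 1.14286.
Loading dose to hit Cmax,ss on first dose: D_load = D_maint·R ≈ 2760 × 1.14286 ≈ 3154.29 mg.

3154 mg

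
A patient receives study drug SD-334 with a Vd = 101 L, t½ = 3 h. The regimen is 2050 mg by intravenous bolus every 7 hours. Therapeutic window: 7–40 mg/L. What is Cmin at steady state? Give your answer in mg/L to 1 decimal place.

Over one 7-h interval, 7/3 ≈ 2.3333 half-lives elapse, leaving f ≈ 0.1984 of each dose.
At steady state, accumulation factor R = 1/(1 − e^(−kτ)) ≈ 1.2475.
Each bolus raises the concentration by D/Vd = 2050/101 ≈ 20.297 mg/L.
Cmax,ss = C₀/(1 − f) ≈ 20.297/0.8016 ≈ 25.321 mg/L.
One interval later, Cmin,ss = Cmax,ss·e^(−kτ) ≈ 25.321 × 0.1984 ≈ 5.024 mg/L.
Trough 5.0 mg/L vs MEC 7 mg/L: subtherapeutic.

5.0 mg/L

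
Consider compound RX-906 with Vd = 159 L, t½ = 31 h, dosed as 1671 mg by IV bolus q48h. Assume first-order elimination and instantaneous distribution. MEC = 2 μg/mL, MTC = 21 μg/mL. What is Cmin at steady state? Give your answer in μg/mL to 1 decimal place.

5.5 μg/mL

τ/t½ = 48/31 ≈ 1.5484, so fraction remaining f = (1/2)^(48/31) ≈ 0.3419.
Single-dose peak C₀ = D/Vd = 1671/159 ≈ 10.509 μg/mL.
Steady-state trough Cmin,ss = C₀·f/(1−f) ≈ 10.509 × 0.3419/0.6581 ≈ 5.460 μg/mL.
Trough 5.5 μg/mL vs MEC 2 μg/mL: adequate.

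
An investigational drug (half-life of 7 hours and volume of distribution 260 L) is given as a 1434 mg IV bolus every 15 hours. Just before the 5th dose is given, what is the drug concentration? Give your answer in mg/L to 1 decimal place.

f = (1/2)^(τ/t½) = (1/2)^(15/7) ≈ 0.2264.
C₀ = D/Vd = 1434/260 ≈ 5.515 mg/L.
Before the 5th dose, 4 doses have been given. Superposition: Cmin = C₀·(f + f² + … + f^4).
≈ 5.515 × (0.2264 + 0.0513 + 0.0116 + 0.0026) ≈ 5.515 × 0.2919 ≈ 1.610 mg/L.

1.6 mg/L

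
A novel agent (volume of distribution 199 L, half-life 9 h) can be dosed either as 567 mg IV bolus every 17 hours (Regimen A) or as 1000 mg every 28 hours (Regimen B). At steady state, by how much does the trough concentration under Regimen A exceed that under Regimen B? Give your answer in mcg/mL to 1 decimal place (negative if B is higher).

0.4 mcg/mL

Regimen A: f = (1/2)^(17/9) ≈ 0.2700; Cmin,ss = (567/199)·f/(1−f) ≈ 1.054 mcg/mL.
Regimen B: f = (1/2)^(28/9) ≈ 0.1157; Cmin,ss = (1000/199)·f/(1−f) ≈ 0.657 mcg/mL.
Difference ≈ 1.054 − 0.657 ≈ 0.397 mcg/mL.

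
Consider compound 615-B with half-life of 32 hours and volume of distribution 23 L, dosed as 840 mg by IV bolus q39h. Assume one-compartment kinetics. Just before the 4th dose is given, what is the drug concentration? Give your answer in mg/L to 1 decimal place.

25.3 mg/L

f = (1/2)^(τ/t½) = (1/2)^(39/32) ≈ 0.4297.
C₀ = D/Vd = 840/23 ≈ 36.522 mg/L.
Before the 4th dose, 3 doses have been given. Superposition: Cmin = C₀·(f + f² + … + f^3).
≈ 36.522 × (0.4297 + 0.1846 + 0.0793) ≈ 36.522 × 0.6936 ≈ 25.332 mg/L.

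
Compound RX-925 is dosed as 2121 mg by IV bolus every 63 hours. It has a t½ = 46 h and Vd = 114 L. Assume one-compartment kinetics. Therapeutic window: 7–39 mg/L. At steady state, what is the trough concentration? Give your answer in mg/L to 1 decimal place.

11.7 mg/L

k = ln2/t½ = ln2/46 ≈ 0.015068 h⁻¹; fraction remaining f = e^(−kτ) = e^(−0.015068×63) ≈ 0.3870.
Accumulation ratio R = 1/(1 − f) ≈ 1/0.6130 ≈ 1.6313.
Single-dose peak C₀ = D/Vd = 2121/114 ≈ 18.605 mg/L.
Cmax,ss = C₀/(1 − f) ≈ 18.605/0.6130 ≈ 30.351 mg/L.
One interval later, Cmin,ss = Cmax,ss·e^(−kτ) ≈ 30.351 × 0.3870 ≈ 11.746 mg/L.
Trough 11.7 mg/L vs MEC 7 mg/L: adequate.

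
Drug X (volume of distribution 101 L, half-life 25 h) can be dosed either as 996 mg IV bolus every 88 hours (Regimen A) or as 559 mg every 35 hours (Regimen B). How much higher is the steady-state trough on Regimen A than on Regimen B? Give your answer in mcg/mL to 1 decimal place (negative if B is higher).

-2.4 mcg/mL

Regimen A: f = (1/2)^(88/25) ≈ 0.0872; Cmin,ss = (996/101)·f/(1−f) ≈ 0.942 mcg/mL.
Regimen B: f = (1/2)^(35/25) ≈ 0.3789; Cmin,ss = (559/101)·f/(1−f) ≈ 3.376 mcg/mL.
Difference ≈ 0.942 − 3.376 ≈ -2.434 mcg/mL.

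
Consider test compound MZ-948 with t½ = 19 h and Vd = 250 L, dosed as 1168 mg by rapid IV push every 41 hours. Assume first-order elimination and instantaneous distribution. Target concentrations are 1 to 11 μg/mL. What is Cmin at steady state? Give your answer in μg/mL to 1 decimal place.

k = ln2/t½ = ln2/19 ≈ 0.036481 h⁻¹; fraction remaining f = e^(−kτ) = e^(−0.036481×41) ≈ 0.2241.
Accumulation ratio R = 1/(1 − f) ≈ 1/0.7759 ≈ 1.2888.
Each bolus raises the concentration by D/Vd = 1168/250 ≈ 4.672 μg/mL.
Steady-state peak Cmax,ss = C₀·R ≈ 4.672 × 1.2888 ≈ 6.021 μg/mL.
Steady-state trough Cmin,ss = Cmax,ss·f ≈ 6.021 × 0.2241 ≈ 1.349 μg/mL.
Trough 1.3 μg/mL vs MEC 1 μg/mL: adequate.

1.3 μg/mL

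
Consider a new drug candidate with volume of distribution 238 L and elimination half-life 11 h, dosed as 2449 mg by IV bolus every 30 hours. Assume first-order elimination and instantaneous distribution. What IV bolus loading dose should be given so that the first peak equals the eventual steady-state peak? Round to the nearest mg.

2885 mg

f = (1/2)^(30/11) ≈ 0.151011; accumulation ratio R = 1/(1−f) ≈ 1.17787.
Loading dose to hit Cmax,ss on first dose: D_load = D_maint·R ≈ 2449 × 1.17787 ≈ 2884.60 mg.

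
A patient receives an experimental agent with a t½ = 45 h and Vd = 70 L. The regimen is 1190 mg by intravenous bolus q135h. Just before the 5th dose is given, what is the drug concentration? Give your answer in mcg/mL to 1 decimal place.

f = (1/2)^(τ/t½) = (1/2)^(135/45) ≈ 0.1250.
C₀ = D/Vd = 1190/70 ≈ 17.000 mcg/mL.
Before the 5th dose, 4 doses have been given. Superposition: Cmin = C₀·(f + f² + … + f^4).
≈ 17.000 × (0.1250 + 0.0156 + 0.0020 + 0.0002) ≈ 17.000 × 0.1428 ≈ 2.428 mcg/mL.

2.4 mcg/mL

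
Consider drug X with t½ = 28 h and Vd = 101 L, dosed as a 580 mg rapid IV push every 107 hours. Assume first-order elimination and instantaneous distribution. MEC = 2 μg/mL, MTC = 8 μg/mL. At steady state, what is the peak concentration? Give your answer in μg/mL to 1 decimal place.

6.2 μg/mL

τ/t½ = 107/28 ≈ 3.8214, so fraction remaining f = (1/2)^(107/28) ≈ 0.0707.
Accumulation ratio R = 1/(1 − f) ≈ 1/0.9293 ≈ 1.0761.
Each bolus raises the concentration by D/Vd = 580/101 ≈ 5.743 μg/mL.
Cmax,ss = C₀/(1 − f) ≈ 5.743/0.9293 ≈ 6.180 μg/mL.
Peak 6.2 μg/mL vs MTC 8 μg/mL: below toxic threshold.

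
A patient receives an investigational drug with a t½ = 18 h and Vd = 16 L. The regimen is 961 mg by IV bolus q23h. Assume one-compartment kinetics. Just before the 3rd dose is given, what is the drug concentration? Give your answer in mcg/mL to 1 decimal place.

f = (1/2)^(τ/t½) = (1/2)^(23/18) ≈ 0.4124.
C₀ = D/Vd = 961/16 ≈ 60.062 mcg/mL.
Before the 3rd dose, 2 doses have been given. Superposition: Cmin = C₀·(f + f²).
≈ 60.062 × (0.4124 + 0.1701) ≈ 60.062 × 0.5825 ≈ 34.986 mcg/mL.

35.0 mcg/mL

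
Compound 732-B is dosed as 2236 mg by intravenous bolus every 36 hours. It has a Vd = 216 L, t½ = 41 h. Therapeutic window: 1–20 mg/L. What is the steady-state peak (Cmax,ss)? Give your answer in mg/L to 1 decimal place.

22.7 mg/L

k = ln2/t½ = ln2/41 ≈ 0.016906 h⁻¹; fraction remaining f = e^(−kτ) = e^(−0.016906×36) ≈ 0.5441.
Accumulation ratio R = 1/(1 − f) ≈ 1/0.4559 ≈ 2.1935.
Each bolus raises the concentration by D/Vd = 2236/216 ≈ 10.352 mg/L.
Steady-state peak Cmax,ss = C₀·R ≈ 10.352 × 2.1935 ≈ 22.707 mg/L.
Peak 22.7 mg/L vs MTC 20 mg/L: exceeds toxic threshold.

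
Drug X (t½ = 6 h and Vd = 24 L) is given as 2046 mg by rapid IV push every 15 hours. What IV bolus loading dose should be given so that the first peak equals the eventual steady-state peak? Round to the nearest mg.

f = (1/2)^(15/6) ≈ 0.176777; accumulation ratio R = 1/(1−f) ≈ 1.21474.
Loading dose to hit Cmax,ss on first dose: D_load = D_maint·R ≈ 2046 × 1.21474 ≈ 2485.36 mg.

2485 mg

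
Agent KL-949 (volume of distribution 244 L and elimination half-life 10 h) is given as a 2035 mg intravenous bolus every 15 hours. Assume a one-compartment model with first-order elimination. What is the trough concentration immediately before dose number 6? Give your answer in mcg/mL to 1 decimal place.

4.5 mcg/mL

f = (1/2)^(τ/t½) = (1/2)^(15/10) ≈ 0.3536.
C₀ = D/Vd = 2035/244 ≈ 8.340 mcg/mL.
Before the 6th dose, 5 doses have been given. Superposition: Cmin = C₀·(f + f² + … + f^5).
≈ 8.340 × (0.3536 + 0.1250 + 0.0442 + 0.0156 + 0.0055) ≈ 8.340 × 0.5439 ≈ 4.536 mcg/mL.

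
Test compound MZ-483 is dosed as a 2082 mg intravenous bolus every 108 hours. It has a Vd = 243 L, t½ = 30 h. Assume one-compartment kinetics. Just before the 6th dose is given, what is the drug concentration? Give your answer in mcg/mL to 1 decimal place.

f = (1/2)^(τ/t½) = (1/2)^(108/30) ≈ 0.0825.
C₀ = D/Vd = 2082/243 ≈ 8.568 mcg/mL.
Before the 6th dose, 5 doses have been given. Superposition: Cmin = C₀·(f + f² + … + f^5).
≈ 8.568 × (0.0825 + 0.0068 + 0.0006 + 0.0000 + 0.0000) ≈ 8.568 × 0.0899 ≈ 0.770 mcg/mL.

0.8 mcg/mL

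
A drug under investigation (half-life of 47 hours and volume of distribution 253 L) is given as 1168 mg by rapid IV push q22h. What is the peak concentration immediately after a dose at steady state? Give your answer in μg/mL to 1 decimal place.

16.7 μg/mL

τ/t½ = 22/47 ≈ 0.46809, so fraction remaining f = (1/2)^(22/47) ≈ 0.7229.
Accumulation ratio R = 1/(1 − f) ≈ 1/0.2771 ≈ 3.6088.
Each bolus raises the concentration by D/Vd = 1168/253 ≈ 4.617 μg/mL.
Steady-state peak Cmax,ss = C₀·R ≈ 4.617 × 3.6088 ≈ 16.662 μg/mL.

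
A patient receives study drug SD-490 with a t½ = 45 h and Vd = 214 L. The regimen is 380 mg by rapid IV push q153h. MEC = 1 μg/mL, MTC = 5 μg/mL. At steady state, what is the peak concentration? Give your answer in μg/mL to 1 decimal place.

Over one 153-h interval, 153/45 ≈ 3.4 half-lives elapse, leaving f ≈ 0.0947 of each dose.
Accumulation ratio R = 1/(1 − f) ≈ 1/0.9053 ≈ 1.1046.
Each bolus raises the concentration by D/Vd = 380/214 ≈ 1.776 μg/mL.
Steady-state peak Cmax,ss = C₀·R ≈ 1.776 × 1.1046 ≈ 1.962 μg/mL.
Peak 2.0 μg/mL vs MTC 5 μg/mL: below toxic threshold.

2.0 μg/mL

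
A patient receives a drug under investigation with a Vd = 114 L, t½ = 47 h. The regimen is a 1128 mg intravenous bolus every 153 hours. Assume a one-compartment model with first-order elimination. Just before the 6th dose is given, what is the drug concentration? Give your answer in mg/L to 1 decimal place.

f = (1/2)^(τ/t½) = (1/2)^(153/47) ≈ 0.1047.
C₀ = D/Vd = 1128/114 ≈ 9.895 mg/L.
Before the 6th dose, 5 doses have been given. Superposition: Cmin = C₀·(f + f² + … + f^5).
≈ 9.895 × (0.1047 + 0.0110 + 0.0011 + 0.0001 + 0.0000) ≈ 9.895 × 0.1169 ≈ 1.157 mg/L.

1.2 mg/L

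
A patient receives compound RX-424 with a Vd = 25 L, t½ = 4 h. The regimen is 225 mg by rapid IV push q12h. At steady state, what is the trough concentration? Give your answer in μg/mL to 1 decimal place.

1.3 μg/mL

The dosing interval is 3 half-lives, so f = 2^(−3) = 0.125.
Accumulation ratio R = 1/(1 − f) = 1/0.875 = 8/7.
Single-dose peak C₀ = D/Vd = 225/25 = 9 μg/mL.
Steady-state peak Cmax,ss = C₀·R = 9 × 8/7 ≈ 10.286 μg/mL.
Steady-state trough Cmin,ss = Cmax,ss·f ≈ 10.286 × 0.125 ≈ 1.286 μg/mL.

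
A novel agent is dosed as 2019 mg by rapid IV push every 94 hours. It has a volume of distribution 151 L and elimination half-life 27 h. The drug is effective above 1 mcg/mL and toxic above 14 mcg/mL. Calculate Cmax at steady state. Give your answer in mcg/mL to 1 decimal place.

14.7 mcg/mL

τ/t½ = 94/27 ≈ 3.4815, so fraction remaining f = (1/2)^(94/27) ≈ 0.0895.
At steady state, accumulation factor R = 1/(1 − e^(−kτ)) ≈ 1.0983.
Each bolus raises the concentration by D/Vd = 2019/151 ≈ 13.371 mcg/mL.
Steady-state peak Cmax,ss = C₀·R ≈ 13.371 × 1.0983 ≈ 14.685 mcg/mL.
Peak 14.7 mcg/mL vs MTC 14 mcg/mL: exceeds toxic threshold.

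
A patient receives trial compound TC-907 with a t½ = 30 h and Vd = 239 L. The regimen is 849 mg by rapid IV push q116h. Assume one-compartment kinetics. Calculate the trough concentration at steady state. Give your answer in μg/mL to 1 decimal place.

0.3 μg/mL

Over one 116-h interval, 116/30 ≈ 3.8667 half-lives elapse, leaving f ≈ 0.0686 of each dose.
At steady state, accumulation factor R = 1/(1 − e^(−kτ)) ≈ 1.0737.
Single-dose peak C₀ = D/Vd = 849/239 ≈ 3.552 μg/mL.
Cmax,ss = C₀/(1 − f) ≈ 3.552/0.9314 ≈ 3.814 μg/mL.
Steady-state trough Cmin,ss = Cmax,ss·f ≈ 3.814 × 0.0686 ≈ 0.262 μg/mL.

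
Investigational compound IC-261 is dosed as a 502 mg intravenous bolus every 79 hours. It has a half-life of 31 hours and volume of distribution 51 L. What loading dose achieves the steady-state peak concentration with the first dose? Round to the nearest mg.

606 mg

f = (1/2)^(79/31) ≈ 0.170946; accumulation ratio R = 1/(1−f) ≈ 1.20619.
Loading dose to hit Cmax,ss on first dose: D_load = D_maint·R ≈ 502 × 1.20619 ≈ 605.51 mg.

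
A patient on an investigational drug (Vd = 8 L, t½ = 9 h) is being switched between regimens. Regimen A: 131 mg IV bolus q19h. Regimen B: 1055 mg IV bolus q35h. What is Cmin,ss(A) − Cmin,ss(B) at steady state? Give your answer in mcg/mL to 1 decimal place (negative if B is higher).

Regimen A: f = (1/2)^(19/9) ≈ 0.2315; Cmin,ss = (131/8)·f/(1−f) ≈ 4.933 mcg/mL.
Regimen B: f = (1/2)^(35/9) ≈ 0.0675; Cmin,ss = (1055/8)·f/(1−f) ≈ 9.546 mcg/mL.
Difference ≈ 4.933 − 9.546 ≈ -4.613 mcg/mL.

-4.6 mcg/mL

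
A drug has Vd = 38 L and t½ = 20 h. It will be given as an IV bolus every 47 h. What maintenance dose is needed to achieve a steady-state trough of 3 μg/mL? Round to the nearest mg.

τ/t½ = 47/20 ≈ 2.35, so f = (1/2)^(47/20) ≈ 0.196146.
Cmin,ss = (D/Vd)·f/(1−f), so D = Cmin,ss·Vd·(1−f)/f.
D = 3 × 38 × (1−f)/f ≈ 3 × 38 × 4.09824 ≈ 467.20 mg.

467 mg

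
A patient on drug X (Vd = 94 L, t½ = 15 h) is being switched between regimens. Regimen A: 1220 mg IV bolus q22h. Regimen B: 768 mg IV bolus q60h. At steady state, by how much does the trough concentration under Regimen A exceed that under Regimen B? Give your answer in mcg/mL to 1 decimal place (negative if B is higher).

Regimen A: f = (1/2)^(22/15) ≈ 0.3618; Cmin,ss = (1220/94)·f/(1−f) ≈ 7.358 mcg/mL.
Regimen B: f = (1/2)^(60/15) ≈ 0.0625; Cmin,ss = (768/94)·f/(1−f) ≈ 0.545 mcg/mL.
Difference ≈ 7.358 − 0.545 ≈ 6.813 mcg/mL.

6.8 mcg/mL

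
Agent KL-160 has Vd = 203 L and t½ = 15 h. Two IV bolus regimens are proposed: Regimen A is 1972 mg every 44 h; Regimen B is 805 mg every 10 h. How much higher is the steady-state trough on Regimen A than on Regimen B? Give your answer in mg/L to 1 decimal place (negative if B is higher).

-5.3 mg/L

Regimen A: f = (1/2)^(44/15) ≈ 0.1309; Cmin,ss = (1972/203)·f/(1−f) ≈ 1.463 mg/L.
Regimen B: f = (1/2)^(10/15) ≈ 0.6300; Cmin,ss = (805/203)·f/(1−f) ≈ 6.752 mg/L.
Difference ≈ 1.463 − 6.752 ≈ -5.289 mg/L.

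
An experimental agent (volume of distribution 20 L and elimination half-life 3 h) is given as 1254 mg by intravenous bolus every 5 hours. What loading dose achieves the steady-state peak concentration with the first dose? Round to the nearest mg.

1831 mg

f = (1/2)^(5/3) ≈ 0.314980; accumulation ratio R = 1/(1−f) ≈ 1.45981.
Loading dose to hit Cmax,ss on first dose: D_load = D_maint·R ≈ 1254 × 1.45981 ≈ 1830.60 mg.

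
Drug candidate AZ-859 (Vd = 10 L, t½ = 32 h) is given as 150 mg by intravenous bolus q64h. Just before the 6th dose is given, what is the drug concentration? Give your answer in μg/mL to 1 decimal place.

f = (1/2)^(τ/t½) = (1/2)^(64/32) ≈ 0.2500.
C₀ = D/Vd = 150/10 ≈ 15.000 μg/mL.
Before the 6th dose, 5 doses have been given. Superposition: Cmin = C₀·(f + f² + … + f^5).
≈ 15.000 × (0.2500 + 0.0625 + 0.0156 + 0.0039 + 0.0010) ≈ 15.000 × 0.3330 ≈ 4.995 μg/mL.

5.0 μg/mL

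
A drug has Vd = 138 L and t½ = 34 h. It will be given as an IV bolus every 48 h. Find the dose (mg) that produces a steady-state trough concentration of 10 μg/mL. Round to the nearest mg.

τ/t½ = 48/34 ≈ 1.4118, so f = (1/2)^(48/34) ≈ 0.375852.
Cmin,ss = (D/Vd)·f/(1−f), so D = Cmin,ss·Vd·(1−f)/f.
D = 10 × 138 × (1−f)/f ≈ 10 × 138 × 1.66062 ≈ 2291.66 mg.

2292 mg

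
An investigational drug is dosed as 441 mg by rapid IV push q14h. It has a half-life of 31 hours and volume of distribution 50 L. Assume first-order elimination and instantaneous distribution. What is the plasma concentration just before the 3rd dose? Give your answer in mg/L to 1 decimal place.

f = (1/2)^(τ/t½) = (1/2)^(14/31) ≈ 0.7312.
C₀ = D/Vd = 441/50 ≈ 8.820 mg/L.
Before the 3rd dose, 2 doses have been given. Superposition: Cmin = C₀·(f + f²).
≈ 8.820 × (0.7312 + 0.5347) ≈ 8.820 × 1.2659 ≈ 11.165 mg/L.

11.2 mg/L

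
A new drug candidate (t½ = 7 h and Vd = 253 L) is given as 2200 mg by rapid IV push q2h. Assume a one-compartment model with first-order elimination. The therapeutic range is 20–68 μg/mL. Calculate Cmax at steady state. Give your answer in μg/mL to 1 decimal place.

Over one 2-h interval, 2/7 ≈ 0.28571 half-lives elapse, leaving f ≈ 0.8203 of each dose.
At steady state, accumulation factor R = 1/(1 − e^(−kτ)) ≈ 5.5648.
Single-dose peak C₀ = D/Vd = 2200/253 ≈ 8.696 μg/mL.
Steady-state peak Cmax,ss = C₀·R ≈ 8.696 × 5.5648 ≈ 48.392 μg/mL.
Peak 48.4 μg/mL vs MTC 68 μg/mL: below toxic threshold.

48.4 μg/mL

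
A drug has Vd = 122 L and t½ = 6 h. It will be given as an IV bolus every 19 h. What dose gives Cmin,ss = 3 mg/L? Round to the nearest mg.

2921 mg

τ/t½ = 19/6 ≈ 3.1667, so f = (1/2)^(19/6) ≈ 0.111362.
Cmin,ss = (D/Vd)·f/(1−f), so D = Cmin,ss·Vd·(1−f)/f.
D = 3 × 122 × (1−f)/f ≈ 3 × 122 × 7.97972 ≈ 2920.58 mg.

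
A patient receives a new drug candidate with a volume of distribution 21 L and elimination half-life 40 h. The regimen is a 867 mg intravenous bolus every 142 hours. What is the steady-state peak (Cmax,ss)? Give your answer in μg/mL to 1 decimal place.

45.1 μg/mL

k = ln2/t½ = ln2/40 ≈ 0.017329 h⁻¹; fraction remaining f = e^(−kτ) = e^(−0.017329×142) ≈ 0.0854.
At steady state, accumulation factor R = 1/(1 − e^(−kτ)) ≈ 1.0934.
Each bolus raises the concentration by D/Vd = 867/21 ≈ 41.286 μg/mL.
Steady-state peak Cmax,ss = C₀·R ≈ 41.286 × 1.0934 ≈ 45.142 μg/mL.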